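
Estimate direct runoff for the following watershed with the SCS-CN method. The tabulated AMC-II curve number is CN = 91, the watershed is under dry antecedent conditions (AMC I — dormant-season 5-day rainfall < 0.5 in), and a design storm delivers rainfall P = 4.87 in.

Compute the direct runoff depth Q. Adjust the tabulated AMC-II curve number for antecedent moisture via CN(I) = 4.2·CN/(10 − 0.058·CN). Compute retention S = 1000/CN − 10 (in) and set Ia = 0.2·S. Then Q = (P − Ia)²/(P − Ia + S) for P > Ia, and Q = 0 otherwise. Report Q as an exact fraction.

Q = 78522687961/27404950300 in ≈ 2.865 in

CN(I) from CN(II)=91: (4.2·91)/(10 − 0.058·91) = 63700/787 ≈ 80.940
S = 1000/(63700/787) − 10 = 1500/637 in ≈ 2.355 in
Ia = 0.2S: 0.2·2.355 = 0.471 in (exactly 300/637)
P − Ia = 4.870 − 0.471 = 280219/63700 ≈ 4.399 in (> 0, runoff occurs)
Runoff Q = (P−Ia)²/(P−Ia+S) = (4.399)²/(4.399+2.355) = 78522687961/27404950300 ≈ 2.865 in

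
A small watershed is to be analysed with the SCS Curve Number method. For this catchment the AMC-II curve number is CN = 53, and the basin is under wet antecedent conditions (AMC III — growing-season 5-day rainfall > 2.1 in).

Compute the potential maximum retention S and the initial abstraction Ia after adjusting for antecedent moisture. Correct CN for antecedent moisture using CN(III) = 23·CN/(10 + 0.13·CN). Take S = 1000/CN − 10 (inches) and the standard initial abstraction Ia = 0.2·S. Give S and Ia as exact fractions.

Adjust CN=53 to AMC III: 23·53/(10 + 0.13·53) → 1219 ÷ (1689/100) = 121900/1689 ≈ 72.173
Max retention: S = 1000/(121900/1689) − 10 = 4700/1219 in (≈ 3.856 in)
Ia = 0.2S: 0.2·3.856 = 0.771 in (exactly 940/1219)

S = 4700/1219 in ≈ 3.856 in; Ia = 940/1219 in ≈ 0.771 in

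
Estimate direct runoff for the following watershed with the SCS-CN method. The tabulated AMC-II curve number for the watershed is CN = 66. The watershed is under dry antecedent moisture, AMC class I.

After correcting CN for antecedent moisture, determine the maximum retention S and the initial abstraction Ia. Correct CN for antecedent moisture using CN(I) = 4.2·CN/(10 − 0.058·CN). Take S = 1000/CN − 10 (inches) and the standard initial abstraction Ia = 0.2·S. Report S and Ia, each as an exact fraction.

CN(I) from CN(II)=66: (4.2·66)/(10 − 0.058·66) = 69300/1543 ≈ 44.913
S = 1000/(69300/1543) − 10 = 8500/693 in ≈ 12.266 in
Ia = 0.2S: 0.2·12.266 = 2.453 in (exactly 1700/693)

S = 8500/693 in ≈ 12.266 in; Ia = 1700/693 in ≈ 2.453 in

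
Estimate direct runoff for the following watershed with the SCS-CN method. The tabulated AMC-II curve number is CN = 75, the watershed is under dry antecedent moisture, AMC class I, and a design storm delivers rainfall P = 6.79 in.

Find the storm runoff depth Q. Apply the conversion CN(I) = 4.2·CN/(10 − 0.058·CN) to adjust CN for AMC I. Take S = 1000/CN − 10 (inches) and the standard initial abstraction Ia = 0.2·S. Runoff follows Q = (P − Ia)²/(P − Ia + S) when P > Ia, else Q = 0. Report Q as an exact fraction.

CN(I) from CN(II)=75: (4.2·75)/(10 − 0.058·75) = 6300/113 ≈ 55.752
Max retention: S = 1000/(6300/113) − 10 = 500/63 in (≈ 7.937 in)
Ia = 0.2·(500/63) = 100/63 in ≈ 1.587 in
P − Ia = 6.790 − 1.587 = 32777/6300 ≈ 5.203 in (> 0, runoff occurs)
Q = (32777/6300)²/((32777/6300) + 500/63) = (1074331729/39690000)/(82777/6300) = 1074331729/521495100 in ≈ 2.060 in

Q = 1074331729/521495100 in ≈ 2.060 in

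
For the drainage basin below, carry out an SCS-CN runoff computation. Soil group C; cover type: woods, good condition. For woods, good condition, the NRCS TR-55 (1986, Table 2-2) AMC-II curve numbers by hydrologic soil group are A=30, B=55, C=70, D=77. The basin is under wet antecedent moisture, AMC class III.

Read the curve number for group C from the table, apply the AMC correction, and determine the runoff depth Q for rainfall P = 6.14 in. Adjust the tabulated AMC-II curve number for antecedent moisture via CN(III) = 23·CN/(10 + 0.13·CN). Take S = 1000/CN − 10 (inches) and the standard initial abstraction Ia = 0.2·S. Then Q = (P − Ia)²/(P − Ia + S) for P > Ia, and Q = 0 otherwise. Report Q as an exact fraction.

NRCS table: woods, good condition, soil group C → CN(II) = 70
CN(III) from CN(II)=70: (23·70)/(10 + 0.13·70) = 16100/191 ≈ 84.293
S = 1000/(16100/191) − 10 = 300/161 in ≈ 1.863 in
Ia = 0.2S: 0.2·1.863 = 0.373 in (exactly 60/161)
Since P=6.140 > Ia=0.373: effective rainfall P−Ia = 46427/8050 in
Q: (46427/8050)² ÷ (61427/8050) = 2155466329/494487350 in (≈ 4.359 in)

Q = 2155466329/494487350 in ≈ 4.359 in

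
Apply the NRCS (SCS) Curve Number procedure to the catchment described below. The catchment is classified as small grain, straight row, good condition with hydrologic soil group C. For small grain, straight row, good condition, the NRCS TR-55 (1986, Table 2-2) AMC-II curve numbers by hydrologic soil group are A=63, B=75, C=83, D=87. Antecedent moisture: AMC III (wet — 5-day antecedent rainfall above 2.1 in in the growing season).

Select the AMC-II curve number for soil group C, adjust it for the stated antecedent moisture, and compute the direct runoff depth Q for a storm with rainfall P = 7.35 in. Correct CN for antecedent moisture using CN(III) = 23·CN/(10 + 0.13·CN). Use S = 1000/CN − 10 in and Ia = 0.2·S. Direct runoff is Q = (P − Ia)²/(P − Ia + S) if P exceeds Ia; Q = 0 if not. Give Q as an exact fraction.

Q = 74979035329/11752682140 in ≈ 6.380 in

NRCS table: small grain, straight row, good condition, soil group C → CN(II) = 83
Wet (AMC III): CN(III) = 23·83/(10 + 0.13·83) = 1909/(2079/100) = 190900/2079 ≈ 91.823
Retention S: 1000/CN − 10 with CN=91.823 → S = 1700/1909 ≈ 0.891 in
Initial abstraction Ia = S/5 = (1700/1909)/5 = 340/1909 ≈ 0.178 in
Excess rainfall: 7.350 − 0.178 = 7.172 in; P > Ia so Q > 0
Q = (273823/38180)²/((273823/38180) + 1700/1909) = (74979035329/1457712400)/(307823/38180) = 74979035329/11752682140 in ≈ 6.380 in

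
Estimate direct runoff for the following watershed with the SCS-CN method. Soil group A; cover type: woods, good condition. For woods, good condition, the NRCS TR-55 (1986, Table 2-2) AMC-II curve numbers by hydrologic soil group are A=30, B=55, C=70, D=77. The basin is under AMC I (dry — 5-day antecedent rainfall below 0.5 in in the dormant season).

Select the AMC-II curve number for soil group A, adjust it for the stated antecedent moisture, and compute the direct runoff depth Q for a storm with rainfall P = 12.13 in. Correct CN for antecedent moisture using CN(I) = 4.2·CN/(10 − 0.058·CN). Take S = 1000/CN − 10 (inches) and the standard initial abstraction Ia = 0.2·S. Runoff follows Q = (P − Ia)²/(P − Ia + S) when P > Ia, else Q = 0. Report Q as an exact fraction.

Q = 840889/45825300 in ≈ 0.018 in

NRCS table: woods, good condition, soil group A → CN(II) = 30
CN(I) from CN(II)=30: (4.2·30)/(10 − 0.058·30) = 900/59 ≈ 15.254
Max retention: S = 1000/(900/59) − 10 = 500/9 in (≈ 55.556 in)
Ia = 0.2·(500/9) = 100/9 in ≈ 11.111 in
Excess rainfall: 12.130 − 11.111 = 1.019 in; P > Ia so Q > 0
Q: (917/900)² ÷ (50917/900) = 840889/45825300 in (≈ 0.018 in)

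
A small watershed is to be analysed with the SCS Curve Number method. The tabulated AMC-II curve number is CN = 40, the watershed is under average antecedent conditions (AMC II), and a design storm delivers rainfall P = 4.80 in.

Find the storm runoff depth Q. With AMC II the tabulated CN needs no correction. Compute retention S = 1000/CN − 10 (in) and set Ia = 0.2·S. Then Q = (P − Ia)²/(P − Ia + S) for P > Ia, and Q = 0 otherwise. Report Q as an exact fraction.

Q = 27/140 in ≈ 0.193 in

AMC II — tabulated CN = 40 applies directly.
S = 1000/40 − 10 = 15 in ≈ 15.000 in
Ia = 0.2S: 0.2·15.000 = 3.000 in (exactly 3)
Excess rainfall: 4.800 − 3.000 = 1.800 in; P > Ia so Q > 0
Q: (9/5)² ÷ (84/5) = 27/140 in (≈ 0.193 in)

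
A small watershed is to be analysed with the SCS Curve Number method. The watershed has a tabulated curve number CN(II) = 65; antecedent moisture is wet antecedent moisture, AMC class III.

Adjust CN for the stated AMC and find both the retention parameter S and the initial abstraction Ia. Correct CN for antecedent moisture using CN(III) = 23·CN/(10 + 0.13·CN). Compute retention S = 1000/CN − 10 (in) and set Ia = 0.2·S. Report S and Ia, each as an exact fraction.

Adjust CN=65 to AMC III: 23·65/(10 + 0.13·65) → 1495 ÷ (369/20) = 29900/369 ≈ 81.030
S = 1000/(29900/369) − 10 = 700/299 in ≈ 2.341 in
Ia = 0.2S: 0.2·2.341 = 0.468 in (exactly 140/299)

S = 700/299 in ≈ 2.341 in; Ia = 140/299 in ≈ 0.468 in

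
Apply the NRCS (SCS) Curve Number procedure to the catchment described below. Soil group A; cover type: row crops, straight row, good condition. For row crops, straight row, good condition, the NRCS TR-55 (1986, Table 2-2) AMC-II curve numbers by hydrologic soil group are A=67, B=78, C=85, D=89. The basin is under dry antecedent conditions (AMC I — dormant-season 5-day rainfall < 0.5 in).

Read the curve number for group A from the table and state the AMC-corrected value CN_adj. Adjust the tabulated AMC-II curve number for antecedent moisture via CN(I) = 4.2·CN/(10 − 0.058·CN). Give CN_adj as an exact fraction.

NRCS table: row crops, straight row, good condition, soil group A → CN(II) = 67
Adjust CN=67 to AMC I: 4.2·67/(10 − 0.058·67) → (1407/5) ÷ (3057/500) = 46900/1019 ≈ 46.026

CN_adj = 46900/1019 ≈ 46.026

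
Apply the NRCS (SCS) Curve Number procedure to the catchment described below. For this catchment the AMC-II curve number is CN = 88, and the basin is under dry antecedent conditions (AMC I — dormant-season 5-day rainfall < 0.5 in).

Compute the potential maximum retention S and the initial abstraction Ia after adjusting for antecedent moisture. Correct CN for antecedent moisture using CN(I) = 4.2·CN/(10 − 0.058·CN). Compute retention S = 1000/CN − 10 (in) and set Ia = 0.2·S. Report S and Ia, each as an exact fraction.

S = 250/77 in ≈ 3.247 in; Ia = 50/77 in ≈ 0.649 in

Adjust CN=88 to AMC I: 4.2·88/(10 − 0.058·88) → (1848/5) ÷ (612/125) = 3850/51 ≈ 75.490
Max retention: S = 1000/(3850/51) − 10 = 250/77 in (≈ 3.247 in)
Ia = 0.2·(250/77) = 50/77 in ≈ 0.649 in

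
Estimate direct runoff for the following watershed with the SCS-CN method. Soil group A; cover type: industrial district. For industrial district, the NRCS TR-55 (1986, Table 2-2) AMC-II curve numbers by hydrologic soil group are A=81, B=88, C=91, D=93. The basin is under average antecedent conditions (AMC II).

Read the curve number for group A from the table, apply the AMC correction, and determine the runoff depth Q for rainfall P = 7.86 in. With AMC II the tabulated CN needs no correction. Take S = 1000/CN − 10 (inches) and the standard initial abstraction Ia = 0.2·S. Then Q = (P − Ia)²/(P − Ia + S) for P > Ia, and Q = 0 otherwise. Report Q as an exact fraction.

NRCS table: industrial district, soil group A → CN(II) = 81
CN(II) = 81; AMC II needs no correction.
Max retention: S = 1000/81 − 10 = 190/81 in (≈ 2.346 in)
Ia = 0.2·(190/81) = 38/81 in ≈ 0.469 in
Excess rainfall: 7.860 − 0.469 = 7.391 in; P > Ia so Q > 0
Q: (29933/4050)² ÷ (39433/4050) = 895984489/159703650 in (≈ 5.610 in)

Q = 895984489/159703650 in ≈ 5.610 in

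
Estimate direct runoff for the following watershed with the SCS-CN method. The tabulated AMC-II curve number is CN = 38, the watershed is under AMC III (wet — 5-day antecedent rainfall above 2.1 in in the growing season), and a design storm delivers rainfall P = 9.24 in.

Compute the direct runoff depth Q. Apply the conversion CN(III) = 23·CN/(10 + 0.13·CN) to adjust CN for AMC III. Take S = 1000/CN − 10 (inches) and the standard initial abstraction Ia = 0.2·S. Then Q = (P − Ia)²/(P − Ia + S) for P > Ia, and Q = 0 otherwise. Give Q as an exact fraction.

Q = 7301189809/1780195975 in ≈ 4.101 in

Adjust CN=38 to AMC III: 23·38/(10 + 0.13·38) → 874 ÷ (747/50) = 43700/747 ≈ 58.501
S = 1000/(43700/747) − 10 = 3100/437 in ≈ 7.094 in
Ia = 0.2S: 0.2·7.094 = 1.419 in (exactly 620/437)
Since P=9.240 > Ia=1.419: effective rainfall P−Ia = 85447/10925 in
Q: (85447/10925)² ÷ (162947/10925) = 7301189809/1780195975 in (≈ 4.101 in)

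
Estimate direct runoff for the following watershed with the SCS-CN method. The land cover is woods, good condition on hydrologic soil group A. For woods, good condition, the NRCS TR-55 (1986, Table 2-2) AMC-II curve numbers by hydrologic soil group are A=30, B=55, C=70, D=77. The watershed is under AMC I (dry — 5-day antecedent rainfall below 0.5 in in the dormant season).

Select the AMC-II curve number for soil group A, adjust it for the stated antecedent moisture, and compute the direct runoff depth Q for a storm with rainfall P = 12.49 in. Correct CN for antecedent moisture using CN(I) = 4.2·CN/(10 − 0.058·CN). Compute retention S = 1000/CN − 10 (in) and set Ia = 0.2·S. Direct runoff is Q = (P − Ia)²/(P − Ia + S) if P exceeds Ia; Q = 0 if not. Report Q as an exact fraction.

Q = 1540081/46116900 in ≈ 0.033 in

NRCS table: woods, good condition, soil group A → CN(II) = 30
Dry (AMC I): CN(I) = 4.2·30/(10 − 0.058·30) = 126/(413/50) = 900/59 ≈ 15.254
Max retention: S = 1000/(900/59) − 10 = 500/9 in (≈ 55.556 in)
Ia = 0.2S: 0.2·55.556 = 11.111 in (exactly 100/9)
P − Ia = 12.490 − 11.111 = 1241/900 ≈ 1.379 in (> 0, runoff occurs)
Q: (1241/900)² ÷ (51241/900) = 1540081/46116900 in (≈ 0.033 in)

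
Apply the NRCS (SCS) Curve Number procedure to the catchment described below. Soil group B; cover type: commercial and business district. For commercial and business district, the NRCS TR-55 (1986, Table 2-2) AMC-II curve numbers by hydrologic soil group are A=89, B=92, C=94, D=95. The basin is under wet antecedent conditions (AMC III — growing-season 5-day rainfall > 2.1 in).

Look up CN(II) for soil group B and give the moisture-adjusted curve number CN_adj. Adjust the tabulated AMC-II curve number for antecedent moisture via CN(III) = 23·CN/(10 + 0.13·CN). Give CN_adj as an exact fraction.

CN_adj = 52900/549 ≈ 96.357

NRCS table: commercial and business district, soil group B → CN(II) = 92
Adjust CN=92 to AMC III: 23·92/(10 + 0.13·92) → 2116 ÷ (549/25) = 52900/549 ≈ 96.357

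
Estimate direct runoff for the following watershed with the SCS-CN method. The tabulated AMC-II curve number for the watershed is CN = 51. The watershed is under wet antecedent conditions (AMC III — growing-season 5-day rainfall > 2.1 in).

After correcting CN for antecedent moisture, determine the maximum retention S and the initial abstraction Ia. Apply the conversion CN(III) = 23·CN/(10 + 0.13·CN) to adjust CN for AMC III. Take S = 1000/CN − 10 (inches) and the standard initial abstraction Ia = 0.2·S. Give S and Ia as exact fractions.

S = 4900/1173 in ≈ 4.177 in; Ia = 980/1173 in ≈ 0.835 in

Adjust CN=51 to AMC III: 23·51/(10 + 0.13·51) → 1173 ÷ (1663/100) = 117300/1663 ≈ 70.535
Retention S: 1000/CN − 10 with CN=70.535 → S = 4900/1173 ≈ 4.177 in
Initial abstraction Ia = S/5 = (4900/1173)/5 = 980/1173 ≈ 0.835 in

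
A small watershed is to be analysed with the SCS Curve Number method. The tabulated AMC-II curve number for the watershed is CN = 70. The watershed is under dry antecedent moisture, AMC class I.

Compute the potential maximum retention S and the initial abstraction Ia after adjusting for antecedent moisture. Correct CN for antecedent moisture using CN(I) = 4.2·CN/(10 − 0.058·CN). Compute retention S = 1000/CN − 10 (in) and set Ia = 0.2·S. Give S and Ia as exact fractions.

S = 500/49 in ≈ 10.204 in; Ia = 100/49 in ≈ 2.041 in

Dry (AMC I): CN(I) = 4.2·70/(10 − 0.058·70) = 294/(297/50) = 4900/99 ≈ 49.495
Max retention: S = 1000/(4900/99) − 10 = 500/49 in (≈ 10.204 in)
Ia = 0.2S: 0.2·10.204 = 2.041 in (exactly 100/49)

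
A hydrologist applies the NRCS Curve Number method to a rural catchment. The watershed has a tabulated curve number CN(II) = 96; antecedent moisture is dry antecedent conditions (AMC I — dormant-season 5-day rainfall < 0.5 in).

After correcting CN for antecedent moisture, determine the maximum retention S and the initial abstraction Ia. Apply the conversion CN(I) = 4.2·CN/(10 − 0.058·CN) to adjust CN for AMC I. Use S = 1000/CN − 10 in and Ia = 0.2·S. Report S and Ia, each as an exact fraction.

S = 125/126 in ≈ 0.992 in; Ia = 25/126 in ≈ 0.198 in

Dry (AMC I): CN(I) = 4.2·96/(10 − 0.058·96) = (2016/5)/(554/125) = 25200/277 ≈ 90.975
Retention S: 1000/CN − 10 with CN=90.975 → S = 125/126 ≈ 0.992 in
Ia = 0.2S: 0.2·0.992 = 0.198 in (exactly 25/126)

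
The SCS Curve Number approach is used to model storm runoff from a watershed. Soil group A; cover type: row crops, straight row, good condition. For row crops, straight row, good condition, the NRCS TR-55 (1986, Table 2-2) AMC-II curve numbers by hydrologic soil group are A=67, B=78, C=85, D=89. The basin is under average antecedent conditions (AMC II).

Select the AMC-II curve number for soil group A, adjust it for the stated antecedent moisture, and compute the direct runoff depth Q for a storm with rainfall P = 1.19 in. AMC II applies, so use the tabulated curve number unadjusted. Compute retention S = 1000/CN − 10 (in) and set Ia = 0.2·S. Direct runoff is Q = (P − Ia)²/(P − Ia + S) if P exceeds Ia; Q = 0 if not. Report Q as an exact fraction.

Q = 1885129/230299100 in ≈ 0.008 in

NRCS table: row crops, straight row, good condition, soil group A → CN(II) = 67
CN(II) = 67; AMC II needs no correction.
S = 1000/67 − 10 = 330/67 in ≈ 4.925 in
Ia = 0.2S: 0.2·4.925 = 0.985 in (exactly 66/67)
Excess rainfall: 1.190 − 0.985 = 0.205 in; P > Ia so Q > 0
Q = (1373/6700)²/((1373/6700) + 330/67) = (1885129/44890000)/(34373/6700) = 1885129/230299100 in ≈ 0.008 in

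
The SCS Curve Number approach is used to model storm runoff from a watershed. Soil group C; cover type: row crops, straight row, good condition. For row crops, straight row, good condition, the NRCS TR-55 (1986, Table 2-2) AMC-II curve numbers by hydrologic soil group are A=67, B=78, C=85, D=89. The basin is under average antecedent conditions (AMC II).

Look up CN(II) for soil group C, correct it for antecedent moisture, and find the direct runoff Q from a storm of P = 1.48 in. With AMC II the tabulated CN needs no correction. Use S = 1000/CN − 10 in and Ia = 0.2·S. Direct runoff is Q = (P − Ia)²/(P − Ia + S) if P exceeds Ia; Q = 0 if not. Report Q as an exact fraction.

Q = 229441/522325 in ≈ 0.439 in

NRCS table: row crops, straight row, good condition, soil group C → CN(II) = 85
CN(II) = 85; AMC II needs no correction.
Retention S: 1000/CN − 10 with CN=85.000 → S = 30/17 ≈ 1.765 in
Ia = 0.2S: 0.2·1.765 = 0.353 in (exactly 6/17)
Excess rainfall: 1.480 − 0.353 = 1.127 in; P > Ia so Q > 0
Runoff Q = (P−Ia)²/(P−Ia+S) = (1.127)²/(1.127+1.765) = 229441/522325 ≈ 0.439 in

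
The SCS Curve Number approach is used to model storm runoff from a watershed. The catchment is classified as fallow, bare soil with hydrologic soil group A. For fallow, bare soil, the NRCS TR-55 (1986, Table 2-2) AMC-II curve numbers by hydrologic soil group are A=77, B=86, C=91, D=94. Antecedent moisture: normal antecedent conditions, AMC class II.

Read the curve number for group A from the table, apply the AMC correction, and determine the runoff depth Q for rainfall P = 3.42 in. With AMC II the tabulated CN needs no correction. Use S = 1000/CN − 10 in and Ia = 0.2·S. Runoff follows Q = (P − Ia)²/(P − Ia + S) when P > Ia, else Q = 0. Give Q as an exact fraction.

NRCS table: fallow, bare soil, soil group A → CN(II) = 77
Average conditions: CN = 77 (no AMC adjustment).
Retention S: 1000/CN − 10 with CN=77.000 → S = 230/77 ≈ 2.987 in
Ia = 0.2·(230/77) = 46/77 in ≈ 0.597 in
Since P=3.420 > Ia=0.597: effective rainfall P−Ia = 10867/3850 in
Q = (10867/3850)²/((10867/3850) + 230/77) = (118091689/14822500)/(22367/3850) = 118091689/86112950 in ≈ 1.371 in

Q = 118091689/86112950 in ≈ 1.371 in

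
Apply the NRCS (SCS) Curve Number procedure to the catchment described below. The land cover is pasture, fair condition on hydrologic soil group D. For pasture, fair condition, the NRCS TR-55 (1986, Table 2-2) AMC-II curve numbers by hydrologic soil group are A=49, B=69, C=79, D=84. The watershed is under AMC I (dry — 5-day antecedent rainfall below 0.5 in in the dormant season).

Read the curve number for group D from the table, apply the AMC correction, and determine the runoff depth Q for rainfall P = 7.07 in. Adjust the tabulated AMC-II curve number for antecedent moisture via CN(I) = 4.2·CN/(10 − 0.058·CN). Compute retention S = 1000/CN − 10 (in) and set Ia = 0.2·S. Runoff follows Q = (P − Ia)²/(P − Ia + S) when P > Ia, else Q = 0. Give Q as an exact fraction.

NRCS table: pasture, fair condition, soil group D → CN(II) = 84
Adjust CN=84 to AMC I: 4.2·84/(10 − 0.058·84) → (1764/5) ÷ (641/125) = 44100/641 ≈ 68.799
Retention S: 1000/CN − 10 with CN=68.799 → S = 2000/441 ≈ 4.535 in
Initial abstraction Ia = S/5 = (2000/441)/5 = 400/441 ≈ 0.907 in
P − Ia = 7.070 − 0.907 = 271787/44100 ≈ 6.163 in (> 0, runoff occurs)
Runoff Q = (P−Ia)²/(P−Ia+S) = (6.163)²/(6.163+4.535) = 73868173369/20805806700 ≈ 3.550 in

Q = 73868173369/20805806700 in ≈ 3.550 in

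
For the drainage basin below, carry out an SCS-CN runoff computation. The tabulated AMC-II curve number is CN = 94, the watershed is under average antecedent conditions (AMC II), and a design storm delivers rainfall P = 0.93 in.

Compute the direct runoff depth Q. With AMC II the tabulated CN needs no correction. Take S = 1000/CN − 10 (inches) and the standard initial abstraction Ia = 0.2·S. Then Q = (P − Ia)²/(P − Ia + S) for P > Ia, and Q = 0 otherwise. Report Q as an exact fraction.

Q = 4740147/10607900 in ≈ 0.447 in

AMC II — tabulated CN = 94 applies directly.
Max retention: S = 1000/94 − 10 = 30/47 in (≈ 0.638 in)
Ia = 0.2S: 0.2·0.638 = 0.128 in (exactly 6/47)
Since P=0.930 > Ia=0.128: effective rainfall P−Ia = 3771/4700 in
Q: (3771/4700)² ÷ (6771/4700) = 4740147/10607900 in (≈ 0.447 in)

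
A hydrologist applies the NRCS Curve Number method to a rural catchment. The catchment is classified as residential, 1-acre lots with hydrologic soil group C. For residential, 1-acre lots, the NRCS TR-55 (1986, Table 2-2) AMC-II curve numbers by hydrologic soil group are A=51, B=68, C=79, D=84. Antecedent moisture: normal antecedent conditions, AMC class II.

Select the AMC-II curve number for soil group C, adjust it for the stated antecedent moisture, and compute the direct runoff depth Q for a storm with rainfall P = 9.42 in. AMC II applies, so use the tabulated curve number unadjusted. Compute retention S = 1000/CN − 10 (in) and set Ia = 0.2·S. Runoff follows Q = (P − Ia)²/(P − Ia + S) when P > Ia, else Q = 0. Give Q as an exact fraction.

Q = 410880627/60051850 in ≈ 6.842 in

NRCS table: residential, 1-acre lots, soil group C → CN(II) = 79
Average conditions: CN = 79 (no AMC adjustment).
S = 1000/79 − 10 = 210/79 in ≈ 2.658 in
Initial abstraction Ia = S/5 = (210/79)/5 = 42/79 ≈ 0.532 in
P − Ia = 9.420 − 0.532 = 35109/3950 ≈ 8.888 in (> 0, runoff occurs)
Q: (35109/3950)² ÷ (45609/3950) = 410880627/60051850 in (≈ 6.842 in)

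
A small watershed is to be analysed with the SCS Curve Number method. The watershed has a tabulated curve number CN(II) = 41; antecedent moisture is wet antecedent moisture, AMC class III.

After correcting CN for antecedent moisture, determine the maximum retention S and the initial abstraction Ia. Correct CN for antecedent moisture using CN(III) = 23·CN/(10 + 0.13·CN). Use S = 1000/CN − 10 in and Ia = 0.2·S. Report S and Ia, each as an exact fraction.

S = 5900/943 in ≈ 6.257 in; Ia = 1180/943 in ≈ 1.251 in

Adjust CN=41 to AMC III: 23·41/(10 + 0.13·41) → 943 ÷ (1533/100) = 94300/1533 ≈ 61.513
Retention S: 1000/CN − 10 with CN=61.513 → S = 5900/943 ≈ 6.257 in
Initial abstraction Ia = S/5 = (5900/943)/5 = 1180/943 ≈ 1.251 in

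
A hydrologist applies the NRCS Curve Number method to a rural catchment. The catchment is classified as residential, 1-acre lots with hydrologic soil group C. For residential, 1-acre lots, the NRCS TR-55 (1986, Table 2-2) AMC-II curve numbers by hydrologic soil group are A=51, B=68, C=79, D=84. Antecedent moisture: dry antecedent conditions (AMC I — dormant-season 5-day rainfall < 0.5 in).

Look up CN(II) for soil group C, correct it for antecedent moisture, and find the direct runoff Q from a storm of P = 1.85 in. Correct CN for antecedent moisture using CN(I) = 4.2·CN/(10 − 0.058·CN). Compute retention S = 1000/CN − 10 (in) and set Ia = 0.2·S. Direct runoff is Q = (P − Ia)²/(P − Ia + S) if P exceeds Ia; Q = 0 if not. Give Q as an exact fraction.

NRCS table: residential, 1-acre lots, soil group C → CN(II) = 79
Adjust CN=79 to AMC I: 4.2·79/(10 − 0.058·79) → (1659/5) ÷ (2709/500) = 7900/129 ≈ 61.240
S = 1000/(7900/129) − 10 = 500/79 in ≈ 6.329 in
Ia = 0.2S: 0.2·6.329 = 1.266 in (exactly 100/79)
Since P=1.850 > Ia=1.266: effective rainfall P−Ia = 923/1580 in
Q = (923/1580)²/((923/1580) + 500/79) = (851929/2496400)/(10923/1580) = 851929/17258340 in ≈ 0.049 in

Q = 851929/17258340 in ≈ 0.049 in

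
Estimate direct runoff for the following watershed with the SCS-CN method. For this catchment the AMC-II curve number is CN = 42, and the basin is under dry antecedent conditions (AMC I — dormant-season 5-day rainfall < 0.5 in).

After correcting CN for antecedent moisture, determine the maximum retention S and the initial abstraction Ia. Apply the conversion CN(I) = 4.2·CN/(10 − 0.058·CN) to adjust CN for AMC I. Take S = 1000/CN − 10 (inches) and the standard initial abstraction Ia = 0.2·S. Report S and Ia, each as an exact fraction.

CN(I) from CN(II)=42: (4.2·42)/(10 − 0.058·42) = 44100/1891 ≈ 23.321
S = 1000/(44100/1891) − 10 = 14500/441 in ≈ 32.880 in
Initial abstraction Ia = S/5 = (14500/441)/5 = 2900/441 ≈ 6.576 in

S = 14500/441 in ≈ 32.880 in; Ia = 2900/441 in ≈ 6.576 in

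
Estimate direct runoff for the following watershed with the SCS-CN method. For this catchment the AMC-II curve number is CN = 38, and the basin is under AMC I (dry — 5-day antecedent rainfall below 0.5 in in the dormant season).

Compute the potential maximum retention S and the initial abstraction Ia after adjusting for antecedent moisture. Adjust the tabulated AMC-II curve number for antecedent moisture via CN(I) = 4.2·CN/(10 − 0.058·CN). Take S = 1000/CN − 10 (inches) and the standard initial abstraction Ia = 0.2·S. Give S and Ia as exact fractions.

CN(I) from CN(II)=38: (4.2·38)/(10 − 0.058·38) = 39900/1949 ≈ 20.472
Retention S: 1000/CN − 10 with CN=20.472 → S = 15500/399 ≈ 38.847 in
Ia = 0.2·(15500/399) = 3100/399 in ≈ 7.769 in

S = 15500/399 in ≈ 38.847 in; Ia = 3100/399 in ≈ 7.769 in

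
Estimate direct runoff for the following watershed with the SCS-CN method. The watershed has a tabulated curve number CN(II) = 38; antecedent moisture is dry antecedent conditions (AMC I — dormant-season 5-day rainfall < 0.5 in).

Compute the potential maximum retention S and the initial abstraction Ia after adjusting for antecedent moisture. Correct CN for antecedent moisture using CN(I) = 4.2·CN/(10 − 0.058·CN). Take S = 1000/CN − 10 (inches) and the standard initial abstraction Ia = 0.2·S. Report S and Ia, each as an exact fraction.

Adjust CN=38 to AMC I: 4.2·38/(10 − 0.058·38) → (798/5) ÷ (1949/250) = 39900/1949 ≈ 20.472
S = 1000/(39900/1949) − 10 = 15500/399 in ≈ 38.847 in
Initial abstraction Ia = S/5 = (15500/399)/5 = 3100/399 ≈ 7.769 in

S = 15500/399 in ≈ 38.847 in; Ia = 3100/399 in ≈ 7.769 in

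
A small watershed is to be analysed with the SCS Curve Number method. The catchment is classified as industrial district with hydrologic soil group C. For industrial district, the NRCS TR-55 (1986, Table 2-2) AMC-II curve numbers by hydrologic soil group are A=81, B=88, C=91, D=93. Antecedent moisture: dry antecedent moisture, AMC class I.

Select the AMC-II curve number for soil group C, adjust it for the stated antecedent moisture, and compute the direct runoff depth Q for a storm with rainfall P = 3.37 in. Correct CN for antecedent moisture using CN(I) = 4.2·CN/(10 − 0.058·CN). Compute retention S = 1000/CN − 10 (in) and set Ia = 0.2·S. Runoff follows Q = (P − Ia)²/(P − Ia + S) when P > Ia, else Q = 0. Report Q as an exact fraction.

Q = 34102639561/21318415300 in ≈ 1.600 in

NRCS table: industrial district, soil group C → CN(II) = 91
CN(I) from CN(II)=91: (4.2·91)/(10 − 0.058·91) = 63700/787 ≈ 80.940
S = 1000/(63700/787) − 10 = 1500/637 in ≈ 2.355 in
Ia = 0.2S: 0.2·2.355 = 0.471 in (exactly 300/637)
P − Ia = 3.370 − 0.471 = 184669/63700 ≈ 2.899 in (> 0, runoff occurs)
Q = (184669/63700)²/((184669/63700) + 1500/637) = (34102639561/4057690000)/(334669/63700) = 34102639561/21318415300 in ≈ 1.600 in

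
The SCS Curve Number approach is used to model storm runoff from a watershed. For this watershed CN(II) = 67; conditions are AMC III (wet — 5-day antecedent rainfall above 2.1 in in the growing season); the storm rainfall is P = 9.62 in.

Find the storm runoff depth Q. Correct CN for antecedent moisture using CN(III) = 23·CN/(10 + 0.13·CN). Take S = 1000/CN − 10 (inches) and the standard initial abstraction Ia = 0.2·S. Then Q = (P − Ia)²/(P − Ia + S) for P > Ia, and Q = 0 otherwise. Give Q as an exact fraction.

Wet (AMC III): CN(III) = 23·67/(10 + 0.13·67) = 1541/(1871/100) = 154100/1871 ≈ 82.362
Max retention: S = 1000/(154100/1871) − 10 = 3300/1541 in (≈ 2.141 in)
Initial abstraction Ia = S/5 = (3300/1541)/5 = 660/1541 ≈ 0.428 in
P − Ia = 9.620 − 0.428 = 708221/77050 ≈ 9.192 in (> 0, runoff occurs)
Runoff Q = (P−Ia)²/(P−Ia+S) = (9.192)²/(9.192+2.141) = 501576984841/67281678050 ≈ 7.455 in

Q = 501576984841/67281678050 in ≈ 7.455 in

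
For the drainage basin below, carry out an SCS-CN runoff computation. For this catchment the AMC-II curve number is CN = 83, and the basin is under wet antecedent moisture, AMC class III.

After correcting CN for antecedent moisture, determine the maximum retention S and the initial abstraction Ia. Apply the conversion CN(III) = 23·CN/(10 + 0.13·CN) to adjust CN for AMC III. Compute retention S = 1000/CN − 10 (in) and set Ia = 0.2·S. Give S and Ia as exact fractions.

S = 1700/1909 in ≈ 0.891 in; Ia = 340/1909 in ≈ 0.178 in

Wet (AMC III): CN(III) = 23·83/(10 + 0.13·83) = 1909/(2079/100) = 190900/2079 ≈ 91.823
S = 1000/(190900/2079) − 10 = 1700/1909 in ≈ 0.891 in
Initial abstraction Ia = S/5 = (1700/1909)/5 = 340/1909 ≈ 0.178 in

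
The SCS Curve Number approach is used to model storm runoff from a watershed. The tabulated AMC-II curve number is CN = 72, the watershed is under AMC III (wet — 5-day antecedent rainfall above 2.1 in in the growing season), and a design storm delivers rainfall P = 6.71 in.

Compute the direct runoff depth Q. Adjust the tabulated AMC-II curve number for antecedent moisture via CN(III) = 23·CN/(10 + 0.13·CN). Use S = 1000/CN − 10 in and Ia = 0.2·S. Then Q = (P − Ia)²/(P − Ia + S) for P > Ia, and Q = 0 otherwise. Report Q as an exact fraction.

Q = 17396818609/3454767900 in ≈ 5.036 in

CN(III) from CN(II)=72: (23·72)/(10 + 0.13·72) = 10350/121 ≈ 85.537
Retention S: 1000/CN − 10 with CN=85.537 → S = 350/207 ≈ 1.691 in
Ia = 0.2S: 0.2·1.691 = 0.338 in (exactly 70/207)
Excess rainfall: 6.710 − 0.338 = 6.372 in; P > Ia so Q > 0
Runoff Q = (P−Ia)²/(P−Ia+S) = (6.372)²/(6.372+1.691) = 17396818609/3454767900 ≈ 5.036 in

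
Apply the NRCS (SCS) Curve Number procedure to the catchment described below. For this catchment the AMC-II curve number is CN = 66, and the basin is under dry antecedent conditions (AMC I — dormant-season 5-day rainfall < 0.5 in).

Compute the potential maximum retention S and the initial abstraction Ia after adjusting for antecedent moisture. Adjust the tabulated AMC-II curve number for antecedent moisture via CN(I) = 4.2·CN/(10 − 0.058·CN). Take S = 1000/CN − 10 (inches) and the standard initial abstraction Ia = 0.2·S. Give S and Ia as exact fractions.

S = 8500/693 in ≈ 12.266 in; Ia = 1700/693 in ≈ 2.453 in

Dry (AMC I): CN(I) = 4.2·66/(10 − 0.058·66) = (1386/5)/(1543/250) = 69300/1543 ≈ 44.913
S = 1000/(69300/1543) − 10 = 8500/693 in ≈ 12.266 in
Initial abstraction Ia = S/5 = (8500/693)/5 = 1700/693 ≈ 2.453 in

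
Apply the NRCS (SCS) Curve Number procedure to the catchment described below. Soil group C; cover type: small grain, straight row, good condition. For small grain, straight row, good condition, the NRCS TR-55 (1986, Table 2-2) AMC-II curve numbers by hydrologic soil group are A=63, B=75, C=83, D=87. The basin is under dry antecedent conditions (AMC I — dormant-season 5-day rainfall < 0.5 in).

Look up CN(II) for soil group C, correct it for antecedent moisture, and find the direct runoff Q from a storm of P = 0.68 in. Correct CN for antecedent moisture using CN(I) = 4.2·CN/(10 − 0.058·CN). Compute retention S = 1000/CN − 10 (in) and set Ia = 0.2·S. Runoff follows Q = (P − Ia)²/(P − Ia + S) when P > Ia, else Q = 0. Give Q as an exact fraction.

NRCS table: small grain, straight row, good condition, soil group C → CN(II) = 83
Dry (AMC I): CN(I) = 4.2·83/(10 − 0.058·83) = (1743/5)/(2593/500) = 174300/2593 ≈ 67.219
Retention S: 1000/CN − 10 with CN=67.219 → S = 8500/1743 ≈ 4.877 in
Ia = 0.2·(8500/1743) = 1700/1743 in ≈ 0.975 in
P = 0.680 ≤ Ia = 0.975 in: entire storm abstracted, Q = 0.

Q = 0 in ≈ 0.000 in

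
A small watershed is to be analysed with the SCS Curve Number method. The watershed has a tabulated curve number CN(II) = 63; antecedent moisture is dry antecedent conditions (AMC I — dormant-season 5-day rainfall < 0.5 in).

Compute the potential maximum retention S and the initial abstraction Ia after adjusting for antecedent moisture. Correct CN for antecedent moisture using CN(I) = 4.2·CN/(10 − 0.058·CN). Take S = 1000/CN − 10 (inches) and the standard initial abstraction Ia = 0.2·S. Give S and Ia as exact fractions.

S = 18500/1323 in ≈ 13.983 in; Ia = 3700/1323 in ≈ 2.797 in

CN(I) from CN(II)=63: (4.2·63)/(10 − 0.058·63) = 132300/3173 ≈ 41.696
S = 1000/(132300/3173) − 10 = 18500/1323 in ≈ 13.983 in
Initial abstraction Ia = S/5 = (18500/1323)/5 = 3700/1323 ≈ 2.797 in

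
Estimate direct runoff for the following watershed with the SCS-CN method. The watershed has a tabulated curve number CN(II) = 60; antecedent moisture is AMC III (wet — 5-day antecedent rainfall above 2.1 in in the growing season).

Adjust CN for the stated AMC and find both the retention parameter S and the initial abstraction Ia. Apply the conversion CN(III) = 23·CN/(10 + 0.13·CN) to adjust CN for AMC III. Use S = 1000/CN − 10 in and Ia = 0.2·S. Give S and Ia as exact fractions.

Adjust CN=60 to AMC III: 23·60/(10 + 0.13·60) → 1380 ÷ (89/5) = 6900/89 ≈ 77.528
Max retention: S = 1000/(6900/89) − 10 = 200/69 in (≈ 2.899 in)
Ia = 0.2S: 0.2·2.899 = 0.580 in (exactly 40/69)

S = 200/69 in ≈ 2.899 in; Ia = 40/69 in ≈ 0.580 in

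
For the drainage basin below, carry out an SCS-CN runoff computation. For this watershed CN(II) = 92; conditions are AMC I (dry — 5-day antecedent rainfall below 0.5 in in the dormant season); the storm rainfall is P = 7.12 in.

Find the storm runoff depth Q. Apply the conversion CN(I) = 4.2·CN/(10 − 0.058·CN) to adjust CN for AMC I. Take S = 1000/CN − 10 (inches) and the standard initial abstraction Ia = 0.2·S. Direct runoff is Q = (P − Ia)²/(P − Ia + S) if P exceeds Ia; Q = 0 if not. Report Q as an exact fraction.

Q = 3278394338/639818025 in ≈ 5.124 in

CN(I) from CN(II)=92: (4.2·92)/(10 − 0.058·92) = 48300/583 ≈ 82.847
Retention S: 1000/CN − 10 with CN=82.847 → S = 1000/483 ≈ 2.070 in
Initial abstraction Ia = S/5 = (1000/483)/5 = 200/483 ≈ 0.414 in
P − Ia = 7.120 − 0.414 = 80974/12075 ≈ 6.706 in (> 0, runoff occurs)
Q = (80974/12075)²/((80974/12075) + 1000/483) = (6556788676/145805625)/(105974/12075) = 3278394338/639818025 in ≈ 5.124 in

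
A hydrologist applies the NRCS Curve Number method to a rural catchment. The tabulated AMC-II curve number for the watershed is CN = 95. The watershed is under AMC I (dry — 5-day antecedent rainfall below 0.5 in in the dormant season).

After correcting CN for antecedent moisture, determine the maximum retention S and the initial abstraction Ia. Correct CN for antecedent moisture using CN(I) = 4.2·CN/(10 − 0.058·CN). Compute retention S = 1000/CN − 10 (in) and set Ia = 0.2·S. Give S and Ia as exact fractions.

Dry (AMC I): CN(I) = 4.2·95/(10 − 0.058·95) = 399/(449/100) = 39900/449 ≈ 88.864
S = 1000/(39900/449) − 10 = 500/399 in ≈ 1.253 in
Ia = 0.2·(500/399) = 100/399 in ≈ 0.251 in

S = 500/399 in ≈ 1.253 in; Ia = 100/399 in ≈ 0.251 in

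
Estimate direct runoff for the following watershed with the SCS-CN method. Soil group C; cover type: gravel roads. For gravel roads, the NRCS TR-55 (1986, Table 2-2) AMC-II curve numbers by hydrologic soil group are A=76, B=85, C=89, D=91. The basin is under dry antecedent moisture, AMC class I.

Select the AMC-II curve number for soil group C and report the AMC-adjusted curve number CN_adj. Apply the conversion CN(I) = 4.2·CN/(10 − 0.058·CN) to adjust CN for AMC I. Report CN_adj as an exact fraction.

CN_adj = 186900/2419 ≈ 77.263

NRCS table: gravel roads, soil group C → CN(II) = 89
Dry (AMC I): CN(I) = 4.2·89/(10 − 0.058·89) = (1869/5)/(2419/500) = 186900/2419 ≈ 77.263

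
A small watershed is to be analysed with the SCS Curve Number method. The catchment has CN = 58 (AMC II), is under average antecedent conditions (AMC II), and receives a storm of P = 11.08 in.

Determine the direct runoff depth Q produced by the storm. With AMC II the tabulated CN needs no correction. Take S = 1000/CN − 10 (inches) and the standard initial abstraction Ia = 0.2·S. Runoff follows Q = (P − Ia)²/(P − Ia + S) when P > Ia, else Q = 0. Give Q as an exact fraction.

CN(II) = 58; AMC II needs no correction.
Retention S: 1000/CN − 10 with CN=58.000 → S = 210/29 ≈ 7.241 in
Ia = 0.2S: 0.2·7.241 = 1.448 in (exactly 42/29)
P − Ia = 11.080 − 1.448 = 6983/725 ≈ 9.632 in (> 0, runoff occurs)
Q = (6983/725)²/((6983/725) + 210/29) = (48762289/525625)/(12233/725) = 48762289/8868925 in ≈ 5.498 in

Q = 48762289/8868925 in ≈ 5.498 in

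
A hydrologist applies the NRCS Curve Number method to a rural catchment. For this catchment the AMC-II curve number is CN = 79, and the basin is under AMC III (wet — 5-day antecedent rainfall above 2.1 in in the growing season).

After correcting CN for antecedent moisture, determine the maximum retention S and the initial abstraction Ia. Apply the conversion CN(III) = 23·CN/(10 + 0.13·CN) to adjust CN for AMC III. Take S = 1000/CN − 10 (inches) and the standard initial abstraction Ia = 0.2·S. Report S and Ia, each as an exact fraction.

S = 2100/1817 in ≈ 1.156 in; Ia = 420/1817 in ≈ 0.231 in

Wet (AMC III): CN(III) = 23·79/(10 + 0.13·79) = 1817/(2027/100) = 181700/2027 ≈ 89.640
Retention S: 1000/CN − 10 with CN=89.640 → S = 2100/1817 ≈ 1.156 in
Ia = 0.2·(2100/1817) = 420/1817 in ≈ 0.231 in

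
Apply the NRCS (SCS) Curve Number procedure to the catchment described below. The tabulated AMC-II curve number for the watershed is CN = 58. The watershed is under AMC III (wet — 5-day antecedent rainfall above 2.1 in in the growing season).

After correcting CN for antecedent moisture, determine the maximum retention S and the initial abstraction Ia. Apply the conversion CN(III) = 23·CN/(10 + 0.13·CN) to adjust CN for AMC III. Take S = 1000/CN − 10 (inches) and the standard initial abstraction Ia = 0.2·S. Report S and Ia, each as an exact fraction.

CN(III) from CN(II)=58: (23·58)/(10 + 0.13·58) = 66700/877 ≈ 76.055
S = 1000/(66700/877) − 10 = 2100/667 in ≈ 3.148 in
Initial abstraction Ia = S/5 = (2100/667)/5 = 420/667 ≈ 0.630 in

S = 2100/667 in ≈ 3.148 in; Ia = 420/667 in ≈ 0.630 in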